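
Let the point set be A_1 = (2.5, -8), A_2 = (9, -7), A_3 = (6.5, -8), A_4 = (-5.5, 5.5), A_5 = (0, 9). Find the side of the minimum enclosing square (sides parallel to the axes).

The bounding box has width 14.5 and height 17.
An axis-aligned square enclosing the set must have side ≥ max(width, height).
So the minimum side is max(14.5, 17) = 17.

17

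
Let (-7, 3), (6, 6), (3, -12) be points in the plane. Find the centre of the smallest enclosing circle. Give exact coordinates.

(1.1, -73/30)

Call the three points A, B, C in the order given.
Side lengths²: AB² = 178, AC² = 325, BC² = 333.
Since BC² = 333 < 325 + 178 = 503, the triangle is acute, so the smallest enclosing circle is the circumcircle.
Circumcentre = (1.1, -73/30), r² = 42809/450.
Centre = (1.1, -73/30).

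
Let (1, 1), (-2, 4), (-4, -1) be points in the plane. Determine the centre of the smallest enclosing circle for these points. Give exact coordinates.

Call the three points A, B, C in the order given.
Side lengths²: AB² = 18, AC² = 29, BC² = 29.
Since BC² = 29 < 29 + 18 = 47, the triangle is acute, so the smallest enclosing circle is the circumcircle.
Circumcentre = (-27/14, 15/14), r² = 841/98.
Centre = (-27/14, 15/14).

(-27/14, 15/14)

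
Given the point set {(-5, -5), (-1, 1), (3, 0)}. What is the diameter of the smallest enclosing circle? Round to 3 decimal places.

Call the three points A, B, C in the order given.
Side lengths²: AB² = 52, AC² = 89, BC² = 17.
Since AC² = 89 ≥ 52 + 17 = 69, the angle opposite AC is not acute, so the smallest enclosing circle has AC as diameter.
Centre = midpoint of AC = (-1, -2.5), r² = 89/4 = 22.25.
Diameter = 2r = 2√(22.25) ≈ 9.434.

9.434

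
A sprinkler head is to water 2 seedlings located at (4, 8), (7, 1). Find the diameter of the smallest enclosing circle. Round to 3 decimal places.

The smallest circle enclosing two points has them as diameter endpoints.
Centre = midpoint = (5.5, 4.5); r² = |(4, 8)−(7, 1)|²/4 = 58/4 = 14.5.
Diameter = 2r = 2√(14.5) ≈ 7.616.

7.616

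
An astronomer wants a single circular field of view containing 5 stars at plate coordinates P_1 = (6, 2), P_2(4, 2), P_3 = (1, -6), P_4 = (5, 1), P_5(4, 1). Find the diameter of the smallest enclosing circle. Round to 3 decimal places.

A smallest enclosing disk is always determined by at most three of the input points on its boundary.
The farthest pair is P_1–P_3 with squared distance 89. The circle on this segment as diameter has centre (3.5, -2) and r² = 89/4 = 22.25.
Check P_2: distance² to centre = 16.25 ≤ 22.25, so it lies inside.
All remaining points lie in this disk, and no smaller disk contains both endpoints, so this is the minimum enclosing circle.
Diameter = 2r = 2√(22.25) ≈ 9.434.

9.434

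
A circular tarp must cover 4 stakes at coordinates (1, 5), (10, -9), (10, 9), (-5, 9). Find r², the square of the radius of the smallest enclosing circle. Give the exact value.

The farthest pair is (10, -9)–(-5, 9) with squared distance 549. The circle on this segment as diameter has centre (2.5, 0) and r² = 549/4 = 137.25.
Check (1, 5): distance² to centre = 27.25 ≤ 137.25, so it lies inside.
All remaining points lie in this disk, and no smaller disk contains both endpoints, so this is the minimum enclosing circle.

137.25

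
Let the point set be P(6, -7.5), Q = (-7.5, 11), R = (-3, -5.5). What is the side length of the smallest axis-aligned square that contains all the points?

18.5

The bounding box has width 13.5 and height 18.5.
An axis-aligned square enclosing the set must have side ≥ max(width, height).
So the minimum side is max(13.5, 18.5) = 18.5.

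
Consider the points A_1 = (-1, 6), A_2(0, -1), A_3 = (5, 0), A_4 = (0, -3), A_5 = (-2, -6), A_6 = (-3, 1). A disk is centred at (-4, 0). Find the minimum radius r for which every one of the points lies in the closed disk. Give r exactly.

9

The required radius is the distance from (-4, 0) to the farthest point.
Squared distances: 45, 17, 81, 25, 40, 2.
Maximum is 81, attained at A_3.
r = √81 = 9.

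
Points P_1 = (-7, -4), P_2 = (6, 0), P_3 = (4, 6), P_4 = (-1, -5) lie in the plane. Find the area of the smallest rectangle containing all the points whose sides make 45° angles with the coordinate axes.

In coordinates u = x + y, v = x − y the rectangle is axis-aligned; the map (x,y)→(u,v) scales areas by 2.
u-values: -11, 6, 10, -6; range = 10 − (-11) = 21.
v-values: -3, 6, -2, 4; range = 6 − (-3) = 9.
Area = (21 × 9) / 2 = 94.5.

94.5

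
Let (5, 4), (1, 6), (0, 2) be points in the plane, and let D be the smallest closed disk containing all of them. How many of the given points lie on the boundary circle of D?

3

Call the three points A, B, C in the order given.
Side lengths²: AB² = 20, AC² = 29, BC² = 17.
Since AC² = 29 < 20 + 17 = 37, the triangle is acute, so the smallest enclosing circle is the circumcircle.
Circumcentre = (41/18, 32/9), r² = 2465/324.
The points at distance exactly r from the centre are (5, 4), (1, 6), (0, 2) — 3 points.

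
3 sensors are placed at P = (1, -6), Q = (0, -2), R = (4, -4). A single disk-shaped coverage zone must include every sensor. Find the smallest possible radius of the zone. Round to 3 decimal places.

Side lengths²: PQ² = 17, PR² = 13, QR² = 20.
Since QR² = 20 < 17 + 13 = 30, the triangle is acute, so the smallest enclosing circle is the circumcircle.
Circumcentre = (23/14, -26/7), r² = 1105/196.
r = √(1105/196) ≈ 2.374.

2.374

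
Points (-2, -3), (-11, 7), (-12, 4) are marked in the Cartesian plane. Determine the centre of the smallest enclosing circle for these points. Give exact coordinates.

(-6.5, 2)

Call the three points A, B, C in the order given.
Side lengths²: AB² = 181, AC² = 149, BC² = 10.
Since AB² = 181 ≥ 149 + 10 = 159, the angle opposite AB is not acute, so the smallest enclosing circle has AB as diameter.
Centre = midpoint of AB = (-6.5, 2), r² = 181/4 = 45.25.
Centre = (-6.5, 2).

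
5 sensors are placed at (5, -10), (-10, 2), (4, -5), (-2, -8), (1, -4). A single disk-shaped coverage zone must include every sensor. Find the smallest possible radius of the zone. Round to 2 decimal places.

9.60

A smallest enclosing disk is always determined by at most three of the input points on its boundary.
The farthest pair is (5, -10)–(-10, 2) with squared distance 369. The circle on this segment as diameter has centre (-2.5, -4) and r² = 369/4 = 92.25.
Check (4, -5): distance² to centre = 43.25 ≤ 92.25, so it lies inside.
All remaining points lie in this disk, and no smaller disk contains both endpoints, so this is the minimum enclosing circle.
r = √(92.25) ≈ 9.60.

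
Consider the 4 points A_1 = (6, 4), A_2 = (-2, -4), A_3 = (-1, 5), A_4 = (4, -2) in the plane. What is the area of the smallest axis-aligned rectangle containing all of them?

72

x ranges over [-2, 6], width 8.
y ranges over [-4, 5], height 9.
Area = 8 × 9 = 72.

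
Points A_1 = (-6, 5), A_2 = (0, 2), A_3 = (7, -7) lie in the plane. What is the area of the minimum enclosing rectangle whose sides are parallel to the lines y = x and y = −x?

In coordinates u = x + y, v = x − y the rectangle is axis-aligned; the map (x,y)→(u,v) scales areas by 2.
u-values: -1, 2, 0; range = 2 − (-1) = 3.
v-values: -11, -2, 14; range = 14 − (-11) = 25.
Area = (3 × 25) / 2 = 37.5.

37.5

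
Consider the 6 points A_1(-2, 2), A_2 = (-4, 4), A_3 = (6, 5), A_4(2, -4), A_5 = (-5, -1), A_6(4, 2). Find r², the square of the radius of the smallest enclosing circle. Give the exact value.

The farthest pair is A_3–A_5 with squared distance 157. The circle on this segment as diameter has centre (0.5, 2) and r² = 157/4 = 39.25.
Check A_1: distance² to centre = 6.25 ≤ 39.25, so it lies inside.
All remaining points lie in this disk, and no smaller disk contains both endpoints, so this is the minimum enclosing circle.

39.25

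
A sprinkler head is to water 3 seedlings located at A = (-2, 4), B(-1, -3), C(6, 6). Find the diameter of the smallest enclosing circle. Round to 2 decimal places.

Side lengths²: AB² = 50, AC² = 68, BC² = 130.
Since BC² = 130 ≥ 68 + 50 = 118, the angle opposite BC is not acute, so the smallest enclosing circle has BC as diameter.
Centre = midpoint of BC = (2.5, 1.5), r² = 130/4 = 32.5.
Diameter = 2r = 2√(32.5) ≈ 11.40.

11.40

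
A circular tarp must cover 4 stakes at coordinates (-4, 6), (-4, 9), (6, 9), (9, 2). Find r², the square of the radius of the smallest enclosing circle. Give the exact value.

A smallest enclosing disk is always determined by at most three of the input points on its boundary.
The farthest pair is (-4, 9)–(9, 2) with squared distance 218. The circle on this segment as diameter has centre (2.5, 5.5) and r² = 218/4 = 54.5.
Check (-4, 6): distance² to centre = 42.5 ≤ 54.5, so it lies inside.
All remaining points lie in this disk, and no smaller disk contains both endpoints, so this is the minimum enclosing circle.

54.5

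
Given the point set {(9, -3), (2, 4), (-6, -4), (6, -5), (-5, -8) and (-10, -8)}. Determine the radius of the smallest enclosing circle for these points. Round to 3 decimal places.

9.823

A smallest enclosing disk is always determined by at most three of the input points on its boundary.
The farthest pair is (9, -3)–(-10, -8) with squared distance 386. The circle on this segment as diameter has centre (-0.5, -5.5) and r² = 386/4 = 96.5.
Check (2, 4): distance² to centre = 96.5 ≤ 96.5, so it lies inside.
All remaining points lie in this disk, and no smaller disk contains both endpoints, so this is the minimum enclosing circle.
r = √(96.5) ≈ 9.823.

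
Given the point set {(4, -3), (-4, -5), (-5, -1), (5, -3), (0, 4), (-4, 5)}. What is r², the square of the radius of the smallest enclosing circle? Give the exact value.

A smallest enclosing disk is always determined by at most three of the input points on its boundary.
The minimum enclosing circle is determined by three boundary points: (-4, -5), (5, -3), (-4, 5).
Their circumcentre is (-7/18, 0) with r² = 12325/324.
The farthest remaining point (4, -3) is at distance² 9157/324 ≤ 12325/324.

12325/324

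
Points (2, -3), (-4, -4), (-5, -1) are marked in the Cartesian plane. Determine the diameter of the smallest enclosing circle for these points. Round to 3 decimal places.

7.280

Call the three points A, B, C in the order given.
Side lengths²: AB² = 37, AC² = 53, BC² = 10.
Since AC² = 53 ≥ 37 + 10 = 47, the angle opposite AC is not acute, so the smallest enclosing circle has AC as diameter.
Centre = midpoint of AC = (-1.5, -2), r² = 53/4 = 13.25.
Diameter = 2r = 2√(13.25) ≈ 7.280.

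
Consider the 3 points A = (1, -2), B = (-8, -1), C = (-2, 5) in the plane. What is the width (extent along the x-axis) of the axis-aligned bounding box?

9

max x = 1, min x = -8, so width = 9.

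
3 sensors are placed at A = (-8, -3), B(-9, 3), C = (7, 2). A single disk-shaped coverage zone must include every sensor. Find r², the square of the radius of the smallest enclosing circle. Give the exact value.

Side lengths²: AB² = 37, AC² = 250, BC² = 257.
Since BC² = 257 < 250 + 37 = 287, the triangle is acute, so the smallest enclosing circle is the circumcircle.
Circumcentre = (-41/38, 47/38), r² = 47545/722.

47545/722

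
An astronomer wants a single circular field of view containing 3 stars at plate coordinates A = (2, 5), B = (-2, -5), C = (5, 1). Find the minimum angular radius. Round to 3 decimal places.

Side lengths²: AB² = 116, AC² = 25, BC² = 85.
Since AB² = 116 ≥ 85 + 25 = 110, the angle opposite AB is not acute, so the smallest enclosing circle has AB as diameter.
Centre = midpoint of AB = (0, 0), r² = 116/4 = 29.
r = √29 ≈ 5.385.

5.385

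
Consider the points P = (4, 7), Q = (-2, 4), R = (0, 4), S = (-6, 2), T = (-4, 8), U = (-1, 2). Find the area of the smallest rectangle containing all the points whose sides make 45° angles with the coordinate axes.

In coordinates u = x + y, v = x − y the rectangle is axis-aligned; the map (x,y)→(u,v) scales areas by 2.
u-values: 11, 2, 4, -4, 4, 1; range = 11 − (-4) = 15.
v-values: -3, -6, -4, -8, -12, -3; range = -3 − (-12) = 9.
Area = (15 × 9) / 2 = 67.5.

67.5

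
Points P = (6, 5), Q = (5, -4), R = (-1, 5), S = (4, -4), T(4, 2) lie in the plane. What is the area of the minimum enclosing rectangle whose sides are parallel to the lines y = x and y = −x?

82.5

In coordinates u = x + y, v = x − y the rectangle is axis-aligned; the map (x,y)→(u,v) scales areas by 2.
u-values: 11, 1, 4, 0, 6; range = 11 − 0 = 11.
v-values: 1, 9, -6, 8, 2; range = 9 − (-6) = 15.
Area = (11 × 15) / 2 = 82.5.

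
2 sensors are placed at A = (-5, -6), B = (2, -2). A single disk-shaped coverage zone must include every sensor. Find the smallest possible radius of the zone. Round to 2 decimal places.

The smallest circle enclosing two points has them as diameter endpoints.
Centre = midpoint = (-1.5, -4); r² = |AB|²/4 = 65/4 = 16.25.
r = √(16.25) ≈ 4.03.

4.03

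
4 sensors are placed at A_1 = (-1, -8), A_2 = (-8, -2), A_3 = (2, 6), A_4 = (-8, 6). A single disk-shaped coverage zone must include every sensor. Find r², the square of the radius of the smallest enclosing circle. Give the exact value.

64.0625

By Welzl's lemma the MEC is supported by two points (diametrically opposite) or three points (on a circumcircle).
The minimum enclosing circle is determined by three boundary points: A_1, A_3, A_4.
Their circumcentre is (-3, -0.25) with r² = 64.0625.
The farthest remaining point A_2 is at distance² 28.0625 ≤ 64.0625.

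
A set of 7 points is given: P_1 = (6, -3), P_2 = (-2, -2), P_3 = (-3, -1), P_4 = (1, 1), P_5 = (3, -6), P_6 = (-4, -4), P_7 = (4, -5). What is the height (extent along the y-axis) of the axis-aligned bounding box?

max y = 1, min y = -6, so height = 7.

7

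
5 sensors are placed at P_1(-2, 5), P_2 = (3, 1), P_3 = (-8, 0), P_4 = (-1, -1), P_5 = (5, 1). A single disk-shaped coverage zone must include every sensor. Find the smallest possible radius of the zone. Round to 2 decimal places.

By Welzl's lemma the MEC is supported by two points (diametrically opposite) or three points (on a circumcircle).
The farthest pair is P_3–P_5 with squared distance 170. The circle on this segment as diameter has centre (-1.5, 0.5) and r² = 170/4 = 42.5.
Check P_1: distance² to centre = 20.5 ≤ 42.5, so it lies inside.
All remaining points lie in this disk, and no smaller disk contains both endpoints, so this is the minimum enclosing circle.
r = √(42.5) ≈ 6.52.

6.52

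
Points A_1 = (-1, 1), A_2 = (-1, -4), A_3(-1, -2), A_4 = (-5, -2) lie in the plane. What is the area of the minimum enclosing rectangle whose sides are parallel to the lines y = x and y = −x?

In coordinates u = x + y, v = x − y the rectangle is axis-aligned; the map (x,y)→(u,v) scales areas by 2.
u-values: 0, -5, -3, -7; range = 0 − (-7) = 7.
v-values: -2, 3, 1, -3; range = 3 − (-3) = 6.
Area = (7 × 6) / 2 = 21.

21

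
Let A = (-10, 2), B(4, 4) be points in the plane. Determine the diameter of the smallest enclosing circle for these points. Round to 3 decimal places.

The smallest circle enclosing two points has them as diameter endpoints.
Centre = midpoint = (-3, 3); r² = |AB|²/4 = 200/4 = 50.
Diameter = 2r = 2√50 ≈ 14.142.

14.142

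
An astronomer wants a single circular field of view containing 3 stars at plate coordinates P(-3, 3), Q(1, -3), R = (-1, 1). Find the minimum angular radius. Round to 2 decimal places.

Side lengths²: PQ² = 52, PR² = 8, QR² = 20.
Since PQ² = 52 ≥ 20 + 8 = 28, the angle opposite PQ is not acute, so the smallest enclosing circle has PQ as diameter.
Centre = midpoint of PQ = (-1, 0), r² = 52/4 = 13.
r = √13 ≈ 3.61.

3.61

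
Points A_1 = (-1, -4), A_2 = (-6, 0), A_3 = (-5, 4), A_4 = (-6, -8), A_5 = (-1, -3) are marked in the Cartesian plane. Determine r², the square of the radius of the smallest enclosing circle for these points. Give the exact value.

36.25

The minimum enclosing circle of a finite set is fixed by two of the points (as a diameter) or three (as a circumcircle).
The farthest pair is A_3–A_4 with squared distance 145. The circle on this segment as diameter has centre (-5.5, -2) and r² = 145/4 = 36.25.
Check A_1: distance² to centre = 24.25 ≤ 36.25, so it lies inside.
All remaining points lie in this disk, and no smaller disk contains both endpoints, so this is the minimum enclosing circle.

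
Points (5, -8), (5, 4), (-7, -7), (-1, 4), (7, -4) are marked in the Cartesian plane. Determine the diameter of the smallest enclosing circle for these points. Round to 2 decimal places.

The minimum enclosing circle of a finite set is fixed by two of the points (as a diameter) or three (as a circumcircle).
The minimum enclosing circle is determined by three boundary points: (5, -8), (5, 4), (-7, -7).
Their circumcentre is (-13/24, -2) with r² = 38425/576.
The farthest remaining point (7, -4) is at distance² 35065/576 ≤ 38425/576.
Diameter = 2r = 2√(38425/576) ≈ 16.34.

16.34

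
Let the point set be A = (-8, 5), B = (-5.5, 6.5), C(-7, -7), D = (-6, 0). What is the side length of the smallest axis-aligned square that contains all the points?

The bounding box has width 2.5 and height 13.5.
An axis-aligned square enclosing the set must have side ≥ max(width, height).
So the minimum side is max(2.5, 13.5) = 13.5.

13.5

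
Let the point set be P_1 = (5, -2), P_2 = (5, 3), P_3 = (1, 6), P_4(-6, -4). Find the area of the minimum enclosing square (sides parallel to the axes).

121

The bounding box has width 11 and height 10.
An axis-aligned square enclosing the set must have side ≥ max(width, height).
So the minimum side is max(11, 10) = 11.
Area = 11² = 121.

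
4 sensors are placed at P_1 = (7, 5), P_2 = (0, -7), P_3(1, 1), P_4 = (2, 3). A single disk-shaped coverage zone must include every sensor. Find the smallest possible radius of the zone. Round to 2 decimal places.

6.95

By Welzl's lemma the MEC is supported by two points (diametrically opposite) or three points (on a circumcircle).
The farthest pair is P_1–P_2 with squared distance 193. The circle on this segment as diameter has centre (3.5, -1) and r² = 193/4 = 48.25.
Check P_3: distance² to centre = 10.25 ≤ 48.25, so it lies inside.
All remaining points lie in this disk, and no smaller disk contains both endpoints, so this is the minimum enclosing circle.
r = √(48.25) ≈ 6.95.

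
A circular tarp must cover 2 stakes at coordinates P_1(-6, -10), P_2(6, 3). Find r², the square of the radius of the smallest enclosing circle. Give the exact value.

78.25

The smallest circle enclosing two points has them as diameter endpoints.
Centre = midpoint = (0, -3.5); r² = |P_1P_2|²/4 = 313/4 = 78.25.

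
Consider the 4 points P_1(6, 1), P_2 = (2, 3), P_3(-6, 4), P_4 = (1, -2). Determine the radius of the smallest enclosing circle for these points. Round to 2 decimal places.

The farthest pair is P_1–P_3 with squared distance 153. The circle on this segment as diameter has centre (0, 2.5) and r² = 153/4 = 38.25.
Check P_2: distance² to centre = 4.25 ≤ 38.25, so it lies inside.
All remaining points lie in this disk, and no smaller disk contains both endpoints, so this is the minimum enclosing circle.
r = √(38.25) ≈ 6.18.

6.18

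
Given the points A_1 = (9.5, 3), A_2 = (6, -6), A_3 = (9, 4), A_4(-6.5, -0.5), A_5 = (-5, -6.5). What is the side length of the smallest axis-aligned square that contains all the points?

16

The bounding box has width 16 and height 10.5.
An axis-aligned square enclosing the set must have side ≥ max(width, height).
So the minimum side is max(16, 10.5) = 16.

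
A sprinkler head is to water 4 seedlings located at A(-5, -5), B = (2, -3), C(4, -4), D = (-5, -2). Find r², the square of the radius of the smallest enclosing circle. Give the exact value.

By Welzl's lemma the MEC is supported by two points (diametrically opposite) or three points (on a circumcircle).
The minimum enclosing circle is determined by three boundary points: A, C, D.
Their circumcentre is (-11/18, -3.5) with r² = 3485/162.
The farthest remaining point B is at distance² 1145/162 ≤ 3485/162.

3485/162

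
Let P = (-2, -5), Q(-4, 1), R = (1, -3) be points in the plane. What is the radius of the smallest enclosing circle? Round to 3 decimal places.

3.318

Side lengths²: PQ² = 40, PR² = 13, QR² = 41.
Since QR² = 41 < 40 + 13 = 53, the triangle is acute, so the smallest enclosing circle is the circumcircle.
Circumcentre = (-45/22, -37/22), r² = 2665/242.
r = √(2665/242) ≈ 3.318.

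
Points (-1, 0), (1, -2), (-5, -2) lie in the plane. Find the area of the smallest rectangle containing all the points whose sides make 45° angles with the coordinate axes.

In coordinates u = x + y, v = x − y the rectangle is axis-aligned; the map (x,y)→(u,v) scales areas by 2.
u-values: -1, -1, -7; range = -1 − (-7) = 6.
v-values: -1, 3, -3; range = 3 − (-3) = 6.
Area = (6 × 6) / 2 = 18.

18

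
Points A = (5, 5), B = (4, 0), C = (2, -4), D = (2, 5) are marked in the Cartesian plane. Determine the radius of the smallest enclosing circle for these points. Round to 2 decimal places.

The farthest pair is A–C with squared distance 90. The circle on this segment as diameter has centre (3.5, 0.5) and r² = 90/4 = 22.5.
Check B: distance² to centre = 0.5 ≤ 22.5, so it lies inside.
All remaining points lie in this disk, and no smaller disk contains both endpoints, so this is the minimum enclosing circle.
r = √(22.5) ≈ 4.74.

4.74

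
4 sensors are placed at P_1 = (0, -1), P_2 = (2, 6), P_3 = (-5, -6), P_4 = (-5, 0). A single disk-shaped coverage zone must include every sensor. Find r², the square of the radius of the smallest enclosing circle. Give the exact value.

The farthest pair is P_2–P_3 with squared distance 193. The circle on this segment as diameter has centre (-1.5, 0) and r² = 193/4 = 48.25.
Check P_1: distance² to centre = 3.25 ≤ 48.25, so it lies inside.
All remaining points lie in this disk, and no smaller disk contains both endpoints, so this is the minimum enclosing circle.

48.25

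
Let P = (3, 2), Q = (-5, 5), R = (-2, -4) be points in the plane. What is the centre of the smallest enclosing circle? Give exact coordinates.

Side lengths²: PQ² = 73, PR² = 61, QR² = 90.
Since QR² = 90 < 73 + 61 = 134, the triangle is acute, so the smallest enclosing circle is the circumcircle.
Circumcentre = (-27/14, 43/42), r² = 22265/882.
Centre = (-27/14, 43/42).

(-27/14, 43/42)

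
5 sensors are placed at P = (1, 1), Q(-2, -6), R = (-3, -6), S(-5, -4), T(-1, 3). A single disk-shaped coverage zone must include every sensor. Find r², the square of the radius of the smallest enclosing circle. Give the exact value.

21.25

The minimum enclosing circle of a finite set is fixed by two of the points (as a diameter) or three (as a circumcircle).
The farthest pair is R–T with squared distance 85. The circle on this segment as diameter has centre (-2, -1.5) and r² = 85/4 = 21.25.
Check P: distance² to centre = 15.25 ≤ 21.25, so it lies inside.
All remaining points lie in this disk, and no smaller disk contains both endpoints, so this is the minimum enclosing circle.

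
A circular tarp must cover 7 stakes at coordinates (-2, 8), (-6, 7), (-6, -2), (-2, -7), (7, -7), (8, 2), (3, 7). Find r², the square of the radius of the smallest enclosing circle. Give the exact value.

The farthest pair is (-6, 7)–(7, -7) with squared distance 365. The circle on this segment as diameter has centre (0.5, 0) and r² = 365/4 = 91.25.
Check (-2, 8): distance² to centre = 70.25 ≤ 91.25, so it lies inside.
All remaining points lie in this disk, and no smaller disk contains both endpoints, so this is the minimum enclosing circle.

91.25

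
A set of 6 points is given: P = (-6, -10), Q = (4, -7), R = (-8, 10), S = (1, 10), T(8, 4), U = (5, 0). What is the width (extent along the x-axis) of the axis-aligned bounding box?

16

max x = 8, min x = -8, so width = 16.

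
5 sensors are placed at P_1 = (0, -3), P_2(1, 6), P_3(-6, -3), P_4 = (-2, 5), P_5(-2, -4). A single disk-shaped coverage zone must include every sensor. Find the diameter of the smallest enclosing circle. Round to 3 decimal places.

11.402

A smallest enclosing disk is always determined by at most three of the input points on its boundary.
The farthest pair is P_2–P_3 with squared distance 130. The circle on this segment as diameter has centre (-2.5, 1.5) and r² = 130/4 = 32.5.
Check P_1: distance² to centre = 26.5 ≤ 32.5, so it lies inside.
All remaining points lie in this disk, and no smaller disk contains both endpoints, so this is the minimum enclosing circle.
Diameter = 2r = 2√(32.5) ≈ 11.402.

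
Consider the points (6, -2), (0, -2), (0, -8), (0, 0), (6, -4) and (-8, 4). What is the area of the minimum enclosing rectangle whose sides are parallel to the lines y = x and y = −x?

In coordinates u = x + y, v = x − y the rectangle is axis-aligned; the map (x,y)→(u,v) scales areas by 2.
u-values: 4, -2, -8, 0, 2, -4; range = 4 − (-8) = 12.
v-values: 8, 2, 8, 0, 10, -12; range = 10 − (-12) = 22.
Area = (12 × 22) / 2 = 132.

132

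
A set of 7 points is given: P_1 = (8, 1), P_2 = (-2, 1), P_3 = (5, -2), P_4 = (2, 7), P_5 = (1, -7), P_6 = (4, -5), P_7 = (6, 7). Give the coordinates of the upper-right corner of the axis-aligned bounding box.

x-range [-2, 8], y-range [-7, 7].
The upper-right corner is (8, 7).

(8, 7)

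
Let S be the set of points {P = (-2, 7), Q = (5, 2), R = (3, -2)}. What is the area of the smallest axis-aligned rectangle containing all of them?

x ranges over [-2, 5], width 7.
y ranges over [-2, 7], height 9.
Area = 7 × 9 = 63.

63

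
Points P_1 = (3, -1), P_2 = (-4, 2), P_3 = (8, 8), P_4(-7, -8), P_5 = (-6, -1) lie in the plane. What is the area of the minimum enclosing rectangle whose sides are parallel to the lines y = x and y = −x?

155

In coordinates u = x + y, v = x − y the rectangle is axis-aligned; the map (x,y)→(u,v) scales areas by 2.
u-values: 2, -2, 16, -15, -7; range = 16 − (-15) = 31.
v-values: 4, -6, 0, 1, -5; range = 4 − (-6) = 10.
Area = (31 × 10) / 2 = 155.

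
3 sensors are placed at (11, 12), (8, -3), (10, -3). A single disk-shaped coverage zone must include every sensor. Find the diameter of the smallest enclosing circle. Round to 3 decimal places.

Call the three points A, B, C in the order given.
Side lengths²: AB² = 234, AC² = 226, BC² = 4.
Since AB² = 234 ≥ 226 + 4 = 230, the angle opposite AB is not acute, so the smallest enclosing circle has AB as diameter.
Centre = midpoint of AB = (9.5, 4.5), r² = 234/4 = 58.5.
Diameter = 2r = 2√(58.5) ≈ 15.297.

15.297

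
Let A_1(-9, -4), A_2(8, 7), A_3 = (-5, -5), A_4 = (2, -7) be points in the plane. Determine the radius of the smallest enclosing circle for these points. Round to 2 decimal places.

10.12

The minimum enclosing circle of a finite set is fixed by two of the points (as a diameter) or three (as a circumcircle).
The farthest pair is A_1–A_2 with squared distance 410. The circle on this segment as diameter has centre (-0.5, 1.5) and r² = 410/4 = 102.5.
Check A_3: distance² to centre = 62.5 ≤ 102.5, so it lies inside.
All remaining points lie in this disk, and no smaller disk contains both endpoints, so this is the minimum enclosing circle.
r = √(102.5) ≈ 10.12.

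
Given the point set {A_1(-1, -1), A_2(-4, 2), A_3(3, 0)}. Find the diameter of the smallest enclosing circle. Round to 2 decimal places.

7.28

Side lengths²: A_1A_2² = 18, A_1A_3² = 17, A_2A_3² = 53.
Since A_2A_3² = 53 ≥ 18 + 17 = 35, the angle opposite A_2A_3 is not acute, so the smallest enclosing circle has A_2A_3 as diameter.
Centre = midpoint of A_2A_3 = (-0.5, 1), r² = 53/4 = 13.25.
Diameter = 2r = 2√(13.25) ≈ 7.28.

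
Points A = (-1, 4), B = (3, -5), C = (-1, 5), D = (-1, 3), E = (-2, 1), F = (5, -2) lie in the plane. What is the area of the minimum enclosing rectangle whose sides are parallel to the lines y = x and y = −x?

42

In coordinates u = x + y, v = x − y the rectangle is axis-aligned; the map (x,y)→(u,v) scales areas by 2.
u-values: 3, -2, 4, 2, -1, 3; range = 4 − (-2) = 6.
v-values: -5, 8, -6, -4, -3, 7; range = 8 − (-6) = 14.
Area = (6 × 14) / 2 = 42.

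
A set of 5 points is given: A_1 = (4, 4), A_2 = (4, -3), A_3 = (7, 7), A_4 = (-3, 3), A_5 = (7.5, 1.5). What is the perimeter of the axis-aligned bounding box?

41

Width = max x − min x = 7.5 − (-3) = 10.5.
Height = max y − min y = 7 − (-3) = 10.
Perimeter = 2(10.5 + 10) = 41.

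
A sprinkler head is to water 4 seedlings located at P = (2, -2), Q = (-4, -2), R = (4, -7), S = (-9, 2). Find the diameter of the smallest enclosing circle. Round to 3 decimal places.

The minimum enclosing circle of a finite set is fixed by two of the points (as a diameter) or three (as a circumcircle).
The farthest pair is R–S with squared distance 250. The circle on this segment as diameter has centre (-2.5, -2.5) and r² = 250/4 = 62.5.
Check P: distance² to centre = 20.5 ≤ 62.5, so it lies inside.
All remaining points lie in this disk, and no smaller disk contains both endpoints, so this is the minimum enclosing circle.
Diameter = 2r = 2√(62.5) ≈ 15.811.

15.811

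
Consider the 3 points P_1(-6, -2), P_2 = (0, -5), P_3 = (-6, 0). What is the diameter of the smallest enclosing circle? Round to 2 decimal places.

7.81

Side lengths²: P_1P_2² = 45, P_1P_3² = 4, P_2P_3² = 61.
Since P_2P_3² = 61 ≥ 45 + 4 = 49, the angle opposite P_2P_3 is not acute, so the smallest enclosing circle has P_2P_3 as diameter.
Centre = midpoint of P_2P_3 = (-3, -2.5), r² = 61/4 = 15.25.
Diameter = 2r = 2√(15.25) ≈ 7.81.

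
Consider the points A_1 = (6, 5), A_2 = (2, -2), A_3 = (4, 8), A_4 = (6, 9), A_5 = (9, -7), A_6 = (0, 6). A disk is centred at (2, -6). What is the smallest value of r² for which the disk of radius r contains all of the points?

The required radius is the distance from (2, -6) to the farthest point.
Squared distances: 137, 16, 200, 241, 50, 148.
Maximum is 241, attained at A_4.

241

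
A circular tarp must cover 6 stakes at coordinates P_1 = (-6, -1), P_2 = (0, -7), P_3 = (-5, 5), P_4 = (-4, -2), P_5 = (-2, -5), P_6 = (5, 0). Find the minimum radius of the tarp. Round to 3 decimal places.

6.581

By Welzl's lemma the MEC is supported by two points (diametrically opposite) or three points (on a circumcircle).
The minimum enclosing circle is determined by three boundary points: P_2, P_3, P_6.
Their circumcentre is (-59/38, -23/38) with r² = 31265/722.
The farthest remaining point P_1 is at distance² 14393/722 ≤ 31265/722.
r = √(31265/722) ≈ 6.581.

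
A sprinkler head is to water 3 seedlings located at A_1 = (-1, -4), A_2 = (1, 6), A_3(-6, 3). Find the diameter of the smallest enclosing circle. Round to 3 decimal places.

10.439

Side lengths²: A_1A_2² = 104, A_1A_3² = 74, A_2A_3² = 58.
Since A_1A_2² = 104 < 74 + 58 = 132, the triangle is acute, so the smallest enclosing circle is the circumcircle.
Circumcentre = (-1.09375, 1.21875), r² = 27.244140625.
Diameter = 2r = 2√(27.244140625) ≈ 10.439.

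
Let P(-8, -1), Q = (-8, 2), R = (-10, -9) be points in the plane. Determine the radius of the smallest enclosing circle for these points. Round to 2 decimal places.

5.59

Side lengths²: PQ² = 9, PR² = 68, QR² = 125.
Since QR² = 125 ≥ 68 + 9 = 77, the angle opposite QR is not acute, so the smallest enclosing circle has QR as diameter.
Centre = midpoint of QR = (-9, -3.5), r² = 125/4 = 31.25.
r = √(31.25) ≈ 5.59.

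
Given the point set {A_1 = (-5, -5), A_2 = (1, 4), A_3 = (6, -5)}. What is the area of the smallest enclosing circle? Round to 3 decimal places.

Side lengths²: A_1A_2² = 117, A_1A_3² = 121, A_2A_3² = 106.
Since A_1A_3² = 121 < 117 + 106 = 223, the triangle is acute, so the smallest enclosing circle is the circumcircle.
Circumcentre = (0.5, -13/6), r² = 689/18.
Area = π·r² = π·689/18 ≈ 120.253.

120.253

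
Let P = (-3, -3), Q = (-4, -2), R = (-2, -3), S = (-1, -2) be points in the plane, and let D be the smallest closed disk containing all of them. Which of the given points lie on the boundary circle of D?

The farthest pair is Q–S with squared distance 9. The circle on this segment as diameter has centre (-2.5, -2) and r² = 9/4 = 2.25.
Check P: distance² to centre = 1.25 ≤ 2.25, so it lies inside.
All remaining points lie in this disk, and no smaller disk contains both endpoints, so this is the minimum enclosing circle.
The points at distance exactly r from the centre are Q, S — 2 points.

Q, S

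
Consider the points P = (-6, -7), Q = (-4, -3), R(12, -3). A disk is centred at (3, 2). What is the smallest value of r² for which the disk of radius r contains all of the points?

The required radius is the distance from (3, 2) to the farthest point.
Squared distances: 162, 74, 106.
Maximum is 162, attained at P.

162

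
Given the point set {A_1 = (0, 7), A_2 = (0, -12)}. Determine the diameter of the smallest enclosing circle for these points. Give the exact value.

The smallest circle enclosing two points has them as diameter endpoints.
Centre = midpoint = (0, -2.5); r² = |A_1A_2|²/4 = 361/4 = 90.25.
Diameter = 2r = 2√(90.25) = 19.

19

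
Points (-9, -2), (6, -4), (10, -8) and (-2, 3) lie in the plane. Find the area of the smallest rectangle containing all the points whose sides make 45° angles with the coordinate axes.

162.5

In coordinates u = x + y, v = x − y the rectangle is axis-aligned; the map (x,y)→(u,v) scales areas by 2.
u-values: -11, 2, 2, 1; range = 2 − (-11) = 13.
v-values: -7, 10, 18, -5; range = 18 − (-7) = 25.
Area = (13 × 25) / 2 = 162.5.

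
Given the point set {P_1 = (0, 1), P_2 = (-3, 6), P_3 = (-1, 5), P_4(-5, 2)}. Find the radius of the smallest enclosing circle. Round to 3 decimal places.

By Welzl's lemma the MEC is supported by two points (diametrically opposite) or three points (on a circumcircle).
The minimum enclosing circle is determined by three boundary points: P_1, P_2, P_4.
Their circumcentre is (-24/11, 34/11) with r² = 1105/121.
The farthest remaining point P_3 is at distance² 610/121 ≤ 1105/121.
r = √(1105/121) ≈ 3.022.

3.022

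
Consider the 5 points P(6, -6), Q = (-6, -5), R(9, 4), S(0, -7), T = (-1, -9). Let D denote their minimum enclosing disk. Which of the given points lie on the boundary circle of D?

The minimum enclosing circle is determined by three boundary points: Q, R, T.
Their circumcentre is (111/70, -9/14) with r² = 187493/2450.
The farthest remaining point P is at distance² 118053/2450 ≤ 187493/2450.
The points at distance exactly r from the centre are Q, R, T — 3 points.

Q, R, T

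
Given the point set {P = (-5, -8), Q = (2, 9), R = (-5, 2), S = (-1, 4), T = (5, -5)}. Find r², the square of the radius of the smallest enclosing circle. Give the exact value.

84.5

The minimum enclosing circle of a finite set is fixed by two of the points (as a diameter) or three (as a circumcircle).
The farthest pair is P–Q with squared distance 338. The circle on this segment as diameter has centre (-1.5, 0.5) and r² = 338/4 = 84.5.
Check R: distance² to centre = 14.5 ≤ 84.5, so it lies inside.
All remaining points lie in this disk, and no smaller disk contains both endpoints, so this is the minimum enclosing circle.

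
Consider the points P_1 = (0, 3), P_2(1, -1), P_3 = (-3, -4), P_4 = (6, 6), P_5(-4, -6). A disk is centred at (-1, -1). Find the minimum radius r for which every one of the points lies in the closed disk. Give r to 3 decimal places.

9.899

The required radius is the distance from (-1, -1) to the farthest point.
Squared distances: 17, 4, 13, 98, 34.
Maximum is 98, attained at P_4.
r = √98 ≈ 9.899.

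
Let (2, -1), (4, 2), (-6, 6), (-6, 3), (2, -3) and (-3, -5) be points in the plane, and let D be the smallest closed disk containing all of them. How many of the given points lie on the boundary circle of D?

By Welzl's lemma the MEC is supported by two points (diametrically opposite) or three points (on a circumcircle).
The minimum enclosing circle is determined by three boundary points: (4, 2), (-6, 6), (-3, -5).
Their circumcentre is (-15/7, 8/7) with r² = 1885/49.
The farthest remaining point (2, -3) is at distance² 1682/49 ≤ 1885/49.
The points at distance exactly r from the centre are (4, 2), (-6, 6), (-3, -5) — 3 points.

3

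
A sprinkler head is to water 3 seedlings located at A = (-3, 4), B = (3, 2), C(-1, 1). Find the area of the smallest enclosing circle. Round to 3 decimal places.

Side lengths²: AB² = 40, AC² = 13, BC² = 17.
Since AB² = 40 ≥ 17 + 13 = 30, the angle opposite AB is not acute, so the smallest enclosing circle has AB as diameter.
Centre = midpoint of AB = (0, 3), r² = 40/4 = 10.
Area = π·r² = π·10 ≈ 31.416.

31.416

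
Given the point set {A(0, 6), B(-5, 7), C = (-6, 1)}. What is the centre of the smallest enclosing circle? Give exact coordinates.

Side lengths²: AB² = 26, AC² = 61, BC² = 37.
Since AC² = 61 < 37 + 26 = 63, the triangle is acute, so the smallest enclosing circle is the circumcircle.
Circumcentre = (-191/62, 223/62), r² = 29341/1922.
Centre = (-191/62, 223/62).

(-191/62, 223/62)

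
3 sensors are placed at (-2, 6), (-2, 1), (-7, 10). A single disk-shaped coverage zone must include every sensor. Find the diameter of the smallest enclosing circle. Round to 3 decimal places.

10.296

Call the three points A, B, C in the order given.
Side lengths²: AB² = 25, AC² = 41, BC² = 106.
Since BC² = 106 ≥ 41 + 25 = 66, the angle opposite BC is not acute, so the smallest enclosing circle has BC as diameter.
Centre = midpoint of BC = (-4.5, 5.5), r² = 106/4 = 26.5.
Diameter = 2r = 2√(26.5) ≈ 10.296.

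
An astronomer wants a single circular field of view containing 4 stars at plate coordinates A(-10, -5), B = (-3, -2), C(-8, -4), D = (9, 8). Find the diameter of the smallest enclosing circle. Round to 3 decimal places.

23.022

A smallest enclosing disk is always determined by at most three of the input points on its boundary.
The farthest pair is A–D with squared distance 530. The circle on this segment as diameter has centre (-0.5, 1.5) and r² = 530/4 = 132.5.
Check B: distance² to centre = 18.5 ≤ 132.5, so it lies inside.
All remaining points lie in this disk, and no smaller disk contains both endpoints, so this is the minimum enclosing circle.
Diameter = 2r = 2√(132.5) ≈ 23.022.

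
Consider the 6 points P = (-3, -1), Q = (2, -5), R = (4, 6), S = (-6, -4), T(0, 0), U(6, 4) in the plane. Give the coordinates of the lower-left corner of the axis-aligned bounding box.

x-range [-6, 6], y-range [-5, 6].
The lower-left corner is (-6, -5).

(-6, -5)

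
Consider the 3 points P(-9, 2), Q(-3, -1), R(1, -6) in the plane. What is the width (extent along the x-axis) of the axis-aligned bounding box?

10

max x = 1, min x = -9, so width = 10.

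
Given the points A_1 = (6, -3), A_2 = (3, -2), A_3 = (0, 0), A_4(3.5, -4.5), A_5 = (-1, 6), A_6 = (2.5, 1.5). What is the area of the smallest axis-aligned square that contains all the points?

The bounding box has width 7 and height 10.5.
An axis-aligned square enclosing the set must have side ≥ max(width, height).
So the minimum side is max(7, 10.5) = 10.5.
Area = 10.5² = 110.25.

110.25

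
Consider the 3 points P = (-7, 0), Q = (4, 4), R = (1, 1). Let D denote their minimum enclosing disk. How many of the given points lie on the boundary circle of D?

Side lengths²: PQ² = 137, PR² = 65, QR² = 18.
Since PQ² = 137 ≥ 65 + 18 = 83, the angle opposite PQ is not acute, so the smallest enclosing circle has PQ as diameter.
Centre = midpoint of PQ = (-1.5, 2), r² = 137/4 = 34.25.
The points at distance exactly r from the centre are P, Q — 2 points.

2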